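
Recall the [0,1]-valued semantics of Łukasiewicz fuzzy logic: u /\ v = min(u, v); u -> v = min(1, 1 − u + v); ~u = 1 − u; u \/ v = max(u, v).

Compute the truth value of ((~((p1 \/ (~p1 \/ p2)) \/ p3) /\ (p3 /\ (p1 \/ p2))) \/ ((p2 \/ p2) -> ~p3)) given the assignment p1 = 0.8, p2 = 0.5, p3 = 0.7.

0.80

~p1: Łukasiewicz ¬ gives 1 − 0.8 = 0.2
(~p1 \/ p2) = max(0.2, 0.5) = 0.5
(p1 \/ (~p1 \/ p2)) = max(0.8, 0.5) = 0.8
((p1 \/ (~p1 \/ p2)) \/ p3) = max(0.8, 0.7) = 0.8
~((p1 \/ (~p1 \/ p2)) \/ p3): Łukasiewicz ¬ gives 1 − 0.8 = 0.2
(p1 \/ p2) = max(0.8, 0.5) = 0.8
(p3 /\ (p1 \/ p2)) = min(0.7, 0.8) = 0.7
(~((p1 \/ (~p1 \/ p2)) \/ p3) /\ (p3 /\ (p1 \/ p2))) = min(0.2, 0.7) = 0.2
(p2 \/ p2) = max(0.5, 0.5) = 0.5
~p3: Łukasiewicz ¬ gives 1 − 0.7 = 0.3
((p2 \/ p2) -> ~p3): min(1, 1 − 0.5 + 0.3) = 0.8
((~((p1 \/ (~p1 \/ p2)) \/ p3) /\ (p3 /\ (p1 \/ p2))) \/ ((p2 \/ p2) -> ~p3)) = max(0.2, 0.8) = 0.8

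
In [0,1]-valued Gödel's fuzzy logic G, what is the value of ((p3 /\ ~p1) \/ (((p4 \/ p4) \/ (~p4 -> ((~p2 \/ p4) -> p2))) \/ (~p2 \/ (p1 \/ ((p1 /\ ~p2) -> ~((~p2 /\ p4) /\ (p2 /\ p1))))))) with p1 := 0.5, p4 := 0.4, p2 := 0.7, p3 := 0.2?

~p1: Gödel ¬ of 0.5 = 0 (operand ≠ 0)
(p3 /\ ~p1) = min(0.2, 0) = 0
(p4 \/ p4) = max(0.4, 0.4) = 0.4
~p4: Gödel ¬ of 0.4 = 0 (operand ≠ 0)
~p2: Gödel ¬ of 0.7 = 0 (operand ≠ 0)
(~p2 \/ p4) = max(0, 0.4) = 0.4
((~p2 \/ p4) -> p2): 0.4 ≤ 0.7, so result = 1
(~p4 -> ((~p2 \/ p4) -> p2)): 0 ≤ 1, so result = 1
((p4 \/ p4) \/ (~p4 -> ((~p2 \/ p4) -> p2))) = max(0.4, 1) = 1
~p2: Gödel ¬ of 0.7 = 0 (operand ≠ 0)
~p2: Gödel ¬ of 0.7 = 0 (operand ≠ 0)
(p1 /\ ~p2) = min(0.5, 0) = 0
~p2: Gödel ¬ of 0.7 = 0 (operand ≠ 0)
(~p2 /\ p4) = min(0, 0.4) = 0
(p2 /\ p1) = min(0.7, 0.5) = 0.5
((~p2 /\ p4) /\ (p2 /\ p1)) = min(0, 0.5) = 0
~((~p2 /\ p4) /\ (p2 /\ p1)): Gödel ¬ of 0 = 1 (operand is 0)
((p1 /\ ~p2) -> ~((~p2 /\ p4) /\ (p2 /\ p1))): 0 ≤ 1, so result = 1
(p1 \/ ((p1 /\ ~p2) -> ~((~p2 /\ p4) /\ (p2 /\ p1)))) = max(0.5, 1) = 1
(~p2 \/ (p1 \/ ((p1 /\ ~p2) -> ~((~p2 /\ p4) /\ (p2 /\ p1))))) = max(0, 1) = 1
(((p4 \/ p4) \/ (~p4 -> ((~p2 \/ p4) -> p2))) \/ (~p2 \/ (p1 \/ ((p1 /\ ~p2) -> ~((~p2 /\ p4) /\ (p2 /\ p1)))))) = max(1, 1) = 1
((p3 /\ ~p1) \/ (((p4 \/ p4) \/ (~p4 -> ((~p2 \/ p4) -> p2))) \/ (~p2 \/ (p1 \/ ((p1 /\ ~p2) -> ~((~p2 /\ p4) /\ (p2 /\ p1))))))) = max(0, 1) = 1

1.00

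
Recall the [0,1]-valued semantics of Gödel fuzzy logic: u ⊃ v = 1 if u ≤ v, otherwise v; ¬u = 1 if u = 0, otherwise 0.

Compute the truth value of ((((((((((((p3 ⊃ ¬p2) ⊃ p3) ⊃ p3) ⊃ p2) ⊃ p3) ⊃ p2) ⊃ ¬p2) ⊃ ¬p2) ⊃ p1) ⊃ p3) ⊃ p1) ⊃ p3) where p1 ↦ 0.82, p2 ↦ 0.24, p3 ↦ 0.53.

0.53

¬p2: Gödel ¬ of 0.24 = 0 (operand ≠ 0)
(p3 ⊃ ¬p2): 0.53 > 0, so result = 0
((p3 ⊃ ¬p2) ⊃ p3): 0 ≤ 0.53, so result = 1
(((p3 ⊃ ¬p2) ⊃ p3) ⊃ p3): 1 > 0.53, so result = 0.53
((((p3 ⊃ ¬p2) ⊃ p3) ⊃ p3) ⊃ p2): 0.53 > 0.24, so result = 0.24
(((((p3 ⊃ ¬p2) ⊃ p3) ⊃ p3) ⊃ p2) ⊃ p3): 0.24 ≤ 0.53, so result = 1
((((((p3 ⊃ ¬p2) ⊃ p3) ⊃ p3) ⊃ p2) ⊃ p3) ⊃ p2): 1 > 0.24, so result = 0.24
¬p2: Gödel ¬ of 0.24 = 0 (operand ≠ 0)
(((((((p3 ⊃ ¬p2) ⊃ p3) ⊃ p3) ⊃ p2) ⊃ p3) ⊃ p2) ⊃ ¬p2): 0.24 > 0, so result = 0
¬p2: Gödel ¬ of 0.24 = 0 (operand ≠ 0)
((((((((p3 ⊃ ¬p2) ⊃ p3) ⊃ p3) ⊃ p2) ⊃ p3) ⊃ p2) ⊃ ¬p2) ⊃ ¬p2): 0 ≤ 0, so result = 1
(((((((((p3 ⊃ ¬p2) ⊃ p3) ⊃ p3) ⊃ p2) ⊃ p3) ⊃ p2) ⊃ ¬p2) ⊃ ¬p2) ⊃ p1): 1 > 0.82, so result = 0.82
((((((((((p3 ⊃ ¬p2) ⊃ p3) ⊃ p3) ⊃ p2) ⊃ p3) ⊃ p2) ⊃ ¬p2) ⊃ ¬p2) ⊃ p1) ⊃ p3): 0.82 > 0.53, so result = 0.53
(((((((((((p3 ⊃ ¬p2) ⊃ p3) ⊃ p3) ⊃ p2) ⊃ p3) ⊃ p2) ⊃ ¬p2) ⊃ ¬p2) ⊃ p1) ⊃ p3) ⊃ p1): 0.53 ≤ 0.82, so result = 1
((((((((((((p3 ⊃ ¬p2) ⊃ p3) ⊃ p3) ⊃ p2) ⊃ p3) ⊃ p2) ⊃ ¬p2) ⊃ ¬p2) ⊃ p1) ⊃ p3) ⊃ p1) ⊃ p3): 1 > 0.53, so result = 0.53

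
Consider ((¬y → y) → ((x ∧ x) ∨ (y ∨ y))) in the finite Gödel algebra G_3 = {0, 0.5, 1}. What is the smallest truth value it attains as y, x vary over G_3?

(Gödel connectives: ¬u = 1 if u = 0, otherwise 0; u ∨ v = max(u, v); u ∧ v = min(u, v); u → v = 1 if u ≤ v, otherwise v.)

The minimum is attained at y = 0.5, x = 0:
  ¬y: Gödel ¬ of 0.5 = 0 (operand ≠ 0)
  (¬y → y): 0 ≤ 0.5, so result = 1
  (x ∧ x) = min(0, 0) = 0
  (y ∨ y) = max(0.5, 0.5) = 0.5
  ((x ∧ x) ∨ (y ∨ y)) = max(0, 0.5) = 0.5
  ((¬y → y) → ((x ∧ x) ∨ (y ∨ y))): 1 > 0.5, so result = 0.5
Checking all 9 assignments confirms none give a value below 0.50.

0.50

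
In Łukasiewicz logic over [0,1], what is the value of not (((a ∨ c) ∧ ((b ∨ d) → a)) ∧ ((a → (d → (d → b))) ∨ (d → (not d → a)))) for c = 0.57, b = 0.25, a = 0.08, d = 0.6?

0.52

(a ∨ c) = max(0.08, 0.57) = 0.57
(b ∨ d) = max(0.25, 0.6) = 0.6
((b ∨ d) → a): min(1, 1 − 0.6 + 0.08) = 0.48
((a ∨ c) ∧ ((b ∨ d) → a)) = min(0.57, 0.48) = 0.48
(d → b): min(1, 1 − 0.6 + 0.25) = 0.65
(d → (d → b)): min(1, 1 − 0.6 + 0.65) = 1
(a → (d → (d → b))): min(1, 1 − 0.08 + 1) = 1
not d: Łukasiewicz ¬ gives 1 − 0.6 = 0.4
(not d → a): min(1, 1 − 0.4 + 0.08) = 0.68
(d → (not d → a)): min(1, 1 − 0.6 + 0.68) = 1
((a → (d → (d → b))) ∨ (d → (not d → a))) = max(1, 1) = 1
(((a ∨ c) ∧ ((b ∨ d) → a)) ∧ ((a → (d → (d → b))) ∨ (d → (not d → a)))) = min(0.48, 1) = 0.48
not (((a ∨ c) ∧ ((b ∨ d) → a)) ∧ ((a → (d → (d → b))) ∨ (d → (not d → a)))): Łukasiewicz ¬ gives 1 − 0.48 = 0.52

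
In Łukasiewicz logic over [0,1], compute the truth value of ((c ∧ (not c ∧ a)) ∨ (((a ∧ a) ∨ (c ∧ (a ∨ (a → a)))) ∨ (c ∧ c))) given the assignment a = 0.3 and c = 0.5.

0.50

not c: Łukasiewicz ¬ gives 1 − 0.5 = 0.5
(not c ∧ a) = min(0.5, 0.3) = 0.3
(c ∧ (not c ∧ a)) = min(0.5, 0.3) = 0.3
(a ∧ a) = min(0.3, 0.3) = 0.3
(a → a): min(1, 1 − 0.3 + 0.3) = 1
(a ∨ (a → a)) = max(0.3, 1) = 1
(c ∧ (a ∨ (a → a))) = min(0.5, 1) = 0.5
((a ∧ a) ∨ (c ∧ (a ∨ (a → a)))) = max(0.3, 0.5) = 0.5
(c ∧ c) = min(0.5, 0.5) = 0.5
(((a ∧ a) ∨ (c ∧ (a ∨ (a → a)))) ∨ (c ∧ c)) = max(0.5, 0.5) = 0.5
((c ∧ (not c ∧ a)) ∨ (((a ∧ a) ∨ (c ∧ (a ∨ (a → a)))) ∨ (c ∧ c))) = max(0.3, 0.5) = 0.5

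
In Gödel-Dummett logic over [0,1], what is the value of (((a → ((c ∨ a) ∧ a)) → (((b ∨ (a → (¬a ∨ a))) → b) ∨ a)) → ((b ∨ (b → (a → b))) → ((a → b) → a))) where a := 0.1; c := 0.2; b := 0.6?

(c ∨ a) = max(0.2, 0.1) = 0.2
((c ∨ a) ∧ a) = min(0.2, 0.1) = 0.1
(a → ((c ∨ a) ∧ a)): 0.1 ≤ 0.1, so result = 1
¬a: Gödel ¬ of 0.1 = 0 (operand ≠ 0)
(¬a ∨ a) = max(0, 0.1) = 0.1
(a → (¬a ∨ a)): 0.1 ≤ 0.1, so result = 1
(b ∨ (a → (¬a ∨ a))) = max(0.6, 1) = 1
((b ∨ (a → (¬a ∨ a))) → b): 1 > 0.6, so result = 0.6
(((b ∨ (a → (¬a ∨ a))) → b) ∨ a) = max(0.6, 0.1) = 0.6
((a → ((c ∨ a) ∧ a)) → (((b ∨ (a → (¬a ∨ a))) → b) ∨ a)): 1 > 0.6, so result = 0.6
(a → b): 0.1 ≤ 0.6, so result = 1
(b → (a → b)): 0.6 ≤ 1, so result = 1
(b ∨ (b → (a → b))) = max(0.6, 1) = 1
(a → b): 0.1 ≤ 0.6, so result = 1
((a → b) → a): 1 > 0.1, so result = 0.1
((b ∨ (b → (a → b))) → ((a → b) → a)): 1 > 0.1, so result = 0.1
(((a → ((c ∨ a) ∧ a)) → (((b ∨ (a → (¬a ∨ a))) → b) ∨ a)) → ((b ∨ (b → (a → b))) → ((a → b) → a))): 0.6 > 0.1, so result = 0.1

0.10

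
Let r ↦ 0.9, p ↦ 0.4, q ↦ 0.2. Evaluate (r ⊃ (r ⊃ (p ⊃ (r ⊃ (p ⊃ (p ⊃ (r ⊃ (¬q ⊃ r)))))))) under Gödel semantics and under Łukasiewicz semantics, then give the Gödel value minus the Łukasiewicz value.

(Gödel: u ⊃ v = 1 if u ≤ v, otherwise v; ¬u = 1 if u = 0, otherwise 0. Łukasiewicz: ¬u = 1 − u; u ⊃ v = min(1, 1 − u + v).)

Gödel evaluation:
  ¬q: Gödel ¬ of 0.2 = 0 (operand ≠ 0)
  (¬q ⊃ r): 0 ≤ 0.9, so result = 1
  (r ⊃ (¬q ⊃ r)): 0.9 ≤ 1, so result = 1
  (p ⊃ (r ⊃ (¬q ⊃ r))): 0.4 ≤ 1, so result = 1
  (p ⊃ (p ⊃ (r ⊃ (¬q ⊃ r)))): 0.4 ≤ 1, so result = 1
  (r ⊃ (p ⊃ (p ⊃ (r ⊃ (¬q ⊃ r))))): 0.9 ≤ 1, so result = 1
  (p ⊃ (r ⊃ (p ⊃ (p ⊃ (r ⊃ (¬q ⊃ r)))))): 0.4 ≤ 1, so result = 1
  (r ⊃ (p ⊃ (r ⊃ (p ⊃ (p ⊃ (r ⊃ (¬q ⊃ r))))))): 0.9 ≤ 1, so result = 1
  (r ⊃ (r ⊃ (p ⊃ (r ⊃ (p ⊃ (p ⊃ (r ⊃ (¬q ⊃ r)))))))): 0.9 ≤ 1, so result = 1
  Gödel value = 1
Łukasiewicz evaluation:
  ¬q: Łukasiewicz ¬ gives 1 − 0.2 = 0.8
  (¬q ⊃ r): min(1, 1 − 0.8 + 0.9) = 1
  (r ⊃ (¬q ⊃ r)): min(1, 1 − 0.9 + 1) = 1
  (p ⊃ (r ⊃ (¬q ⊃ r))): min(1, 1 − 0.4 + 1) = 1
  (p ⊃ (p ⊃ (r ⊃ (¬q ⊃ r)))): min(1, 1 − 0.4 + 1) = 1
  (r ⊃ (p ⊃ (p ⊃ (r ⊃ (¬q ⊃ r))))): min(1, 1 − 0.9 + 1) = 1
  (p ⊃ (r ⊃ (p ⊃ (p ⊃ (r ⊃ (¬q ⊃ r)))))): min(1, 1 − 0.4 + 1) = 1
  (r ⊃ (p ⊃ (r ⊃ (p ⊃ (p ⊃ (r ⊃ (¬q ⊃ r))))))): min(1, 1 − 0.9 + 1) = 1
  (r ⊃ (r ⊃ (p ⊃ (r ⊃ (p ⊃ (p ⊃ (r ⊃ (¬q ⊃ r)))))))): min(1, 1 − 0.9 + 1) = 1
  Łukasiewicz value = 1
Difference: 1 − 1 = 0.00

0.00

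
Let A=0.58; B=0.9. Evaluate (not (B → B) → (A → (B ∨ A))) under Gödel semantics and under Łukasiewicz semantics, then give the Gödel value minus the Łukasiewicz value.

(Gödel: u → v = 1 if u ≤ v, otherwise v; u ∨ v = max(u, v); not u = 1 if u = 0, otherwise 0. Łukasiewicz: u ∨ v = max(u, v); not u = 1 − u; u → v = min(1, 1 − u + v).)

Gödel evaluation:
  (B → B): 0.9 ≤ 0.9, so result = 1
  not (B → B): Gödel ¬ of 1 = 0 (operand ≠ 0)
  (B ∨ A) = max(0.9, 0.58) = 0.9
  (A → (B ∨ A)): 0.58 ≤ 0.9, so result = 1
  (not (B → B) → (A → (B ∨ A))): 0 ≤ 1, so result = 1
  Gödel value = 1
Łukasiewicz evaluation:
  (B → B): min(1, 1 − 0.9 + 0.9) = 1
  not (B → B): Łukasiewicz ¬ gives 1 − 1 = 0
  (B ∨ A) = max(0.9, 0.58) = 0.9
  (A → (B ∨ A)): min(1, 1 − 0.58 + 0.9) = 1
  (not (B → B) → (A → (B ∨ A))): min(1, 1 − 0 + 1) = 1
  Łukasiewicz value = 1
Difference: 1 − 1 = 0.00

0.00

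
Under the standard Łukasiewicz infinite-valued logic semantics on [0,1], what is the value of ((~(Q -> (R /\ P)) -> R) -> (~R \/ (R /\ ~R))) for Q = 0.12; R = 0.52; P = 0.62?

0.48

(R /\ P) = min(0.52, 0.62) = 0.52
(Q -> (R /\ P)): min(1, 1 − 0.12 + 0.52) = 1
~(Q -> (R /\ P)): Łukasiewicz ¬ gives 1 − 1 = 0
(~(Q -> (R /\ P)) -> R): min(1, 1 − 0 + 0.52) = 1
~R: Łukasiewicz ¬ gives 1 − 0.52 = 0.48
~R: Łukasiewicz ¬ gives 1 − 0.52 = 0.48
(R /\ ~R) = min(0.52, 0.48) = 0.48
(~R \/ (R /\ ~R)) = max(0.48, 0.48) = 0.48
((~(Q -> (R /\ P)) -> R) -> (~R \/ (R /\ ~R))): min(1, 1 − 1 + 0.48) = 0.48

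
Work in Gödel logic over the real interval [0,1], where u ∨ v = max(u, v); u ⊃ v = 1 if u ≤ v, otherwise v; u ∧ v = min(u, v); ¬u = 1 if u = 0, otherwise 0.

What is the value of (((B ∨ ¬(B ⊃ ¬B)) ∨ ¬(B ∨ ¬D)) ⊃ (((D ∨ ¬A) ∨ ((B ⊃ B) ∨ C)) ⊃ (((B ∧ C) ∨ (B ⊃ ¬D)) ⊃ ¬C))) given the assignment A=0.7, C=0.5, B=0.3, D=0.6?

¬B: Gödel ¬ of 0.3 = 0 (operand ≠ 0)
(B ⊃ ¬B): 0.3 > 0, so result = 0
¬(B ⊃ ¬B): Gödel ¬ of 0 = 1 (operand is 0)
(B ∨ ¬(B ⊃ ¬B)) = max(0.3, 1) = 1
¬D: Gödel ¬ of 0.6 = 0 (operand ≠ 0)
(B ∨ ¬D) = max(0.3, 0) = 0.3
¬(B ∨ ¬D): Gödel ¬ of 0.3 = 0 (operand ≠ 0)
((B ∨ ¬(B ⊃ ¬B)) ∨ ¬(B ∨ ¬D)) = max(1, 0) = 1
¬A: Gödel ¬ of 0.7 = 0 (operand ≠ 0)
(D ∨ ¬A) = max(0.6, 0) = 0.6
(B ⊃ B): 0.3 ≤ 0.3, so result = 1
((B ⊃ B) ∨ C) = max(1, 0.5) = 1
((D ∨ ¬A) ∨ ((B ⊃ B) ∨ C)) = max(0.6, 1) = 1
(B ∧ C) = min(0.3, 0.5) = 0.3
¬D: Gödel ¬ of 0.6 = 0 (operand ≠ 0)
(B ⊃ ¬D): 0.3 > 0, so result = 0
((B ∧ C) ∨ (B ⊃ ¬D)) = max(0.3, 0) = 0.3
¬C: Gödel ¬ of 0.5 = 0 (operand ≠ 0)
(((B ∧ C) ∨ (B ⊃ ¬D)) ⊃ ¬C): 0.3 > 0, so result = 0
(((D ∨ ¬A) ∨ ((B ⊃ B) ∨ C)) ⊃ (((B ∧ C) ∨ (B ⊃ ¬D)) ⊃ ¬C)): 1 > 0, so result = 0
(((B ∨ ¬(B ⊃ ¬B)) ∨ ¬(B ∨ ¬D)) ⊃ (((D ∨ ¬A) ∨ ((B ⊃ B) ∨ C)) ⊃ (((B ∧ C) ∨ (B ⊃ ¬D)) ⊃ ¬C))): 1 > 0, so result = 0

0.00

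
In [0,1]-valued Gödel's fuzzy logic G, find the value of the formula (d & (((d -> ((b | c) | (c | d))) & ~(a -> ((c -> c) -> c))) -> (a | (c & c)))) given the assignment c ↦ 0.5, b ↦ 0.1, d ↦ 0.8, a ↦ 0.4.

(b | c) = max(0.1, 0.5) = 0.5
(c | d) = max(0.5, 0.8) = 0.8
((b | c) | (c | d)) = max(0.5, 0.8) = 0.8
(d -> ((b | c) | (c | d))): 0.8 ≤ 0.8, so result = 1
(c -> c): 0.5 ≤ 0.5, so result = 1
((c -> c) -> c): 1 > 0.5, so result = 0.5
(a -> ((c -> c) -> c)): 0.4 ≤ 0.5, so result = 1
~(a -> ((c -> c) -> c)): Gödel ¬ of 1 = 0 (operand ≠ 0)
((d -> ((b | c) | (c | d))) & ~(a -> ((c -> c) -> c))) = min(1, 0) = 0
(c & c) = min(0.5, 0.5) = 0.5
(a | (c & c)) = max(0.4, 0.5) = 0.5
(((d -> ((b | c) | (c | d))) & ~(a -> ((c -> c) -> c))) -> (a | (c & c))): 0 ≤ 0.5, so result = 1
(d & (((d -> ((b | c) | (c | d))) & ~(a -> ((c -> c) -> c))) -> (a | (c & c)))) = min(0.8, 1) = 0.8

0.80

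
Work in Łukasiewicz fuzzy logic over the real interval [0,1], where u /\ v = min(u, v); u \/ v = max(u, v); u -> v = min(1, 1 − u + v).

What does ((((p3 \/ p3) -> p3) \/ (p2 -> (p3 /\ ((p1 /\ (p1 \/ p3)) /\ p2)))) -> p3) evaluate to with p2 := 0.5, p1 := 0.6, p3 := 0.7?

0.70

(p3 \/ p3) = max(0.7, 0.7) = 0.7
((p3 \/ p3) -> p3): min(1, 1 − 0.7 + 0.7) = 1
(p1 \/ p3) = max(0.6, 0.7) = 0.7
(p1 /\ (p1 \/ p3)) = min(0.6, 0.7) = 0.6
((p1 /\ (p1 \/ p3)) /\ p2) = min(0.6, 0.5) = 0.5
(p3 /\ ((p1 /\ (p1 \/ p3)) /\ p2)) = min(0.7, 0.5) = 0.5
(p2 -> (p3 /\ ((p1 /\ (p1 \/ p3)) /\ p2))): min(1, 1 − 0.5 + 0.5) = 1
(((p3 \/ p3) -> p3) \/ (p2 -> (p3 /\ ((p1 /\ (p1 \/ p3)) /\ p2)))) = max(1, 1) = 1
((((p3 \/ p3) -> p3) \/ (p2 -> (p3 /\ ((p1 /\ (p1 \/ p3)) /\ p2)))) -> p3): min(1, 1 − 1 + 0.7) = 0.7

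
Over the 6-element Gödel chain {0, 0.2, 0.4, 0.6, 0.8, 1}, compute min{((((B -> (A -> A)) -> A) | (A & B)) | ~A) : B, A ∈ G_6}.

0.20

The minimum is attained at B = 0, A = 0.2:
  (A -> A): 0.2 ≤ 0.2, so result = 1
  (B -> (A -> A)): 0 ≤ 1, so result = 1
  ((B -> (A -> A)) -> A): 1 > 0.2, so result = 0.2
  (A & B) = min(0.2, 0) = 0
  (((B -> (A -> A)) -> A) | (A & B)) = max(0.2, 0) = 0.2
  ~A: Gödel ¬ of 0.2 = 0 (operand ≠ 0)
  ((((B -> (A -> A)) -> A) | (A & B)) | ~A) = max(0.2, 0) = 0.2
Checking all 36 assignments confirms none give a value below 0.20.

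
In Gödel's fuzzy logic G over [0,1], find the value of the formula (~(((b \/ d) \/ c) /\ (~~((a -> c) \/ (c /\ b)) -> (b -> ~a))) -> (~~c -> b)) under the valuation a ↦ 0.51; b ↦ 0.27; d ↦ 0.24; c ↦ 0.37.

(b \/ d) = max(0.27, 0.24) = 0.27
((b \/ d) \/ c) = max(0.27, 0.37) = 0.37
(a -> c): 0.51 > 0.37, so result = 0.37
(c /\ b) = min(0.37, 0.27) = 0.27
((a -> c) \/ (c /\ b)) = max(0.37, 0.27) = 0.37
~((a -> c) \/ (c /\ b)): Gödel ¬ of 0.37 = 0 (operand ≠ 0)
~~((a -> c) \/ (c /\ b)): Gödel ¬ of 0 = 1 (operand is 0)
~a: Gödel ¬ of 0.51 = 0 (operand ≠ 0)
(b -> ~a): 0.27 > 0, so result = 0
(~~((a -> c) \/ (c /\ b)) -> (b -> ~a)): 1 > 0, so result = 0
(((b \/ d) \/ c) /\ (~~((a -> c) \/ (c /\ b)) -> (b -> ~a))) = min(0.37, 0) = 0
~(((b \/ d) \/ c) /\ (~~((a -> c) \/ (c /\ b)) -> (b -> ~a))): Gödel ¬ of 0 = 1 (operand is 0)
~c: Gödel ¬ of 0.37 = 0 (operand ≠ 0)
~~c: Gödel ¬ of 0 = 1 (operand is 0)
(~~c -> b): 1 > 0.27, so result = 0.27
(~(((b \/ d) \/ c) /\ (~~((a -> c) \/ (c /\ b)) -> (b -> ~a))) -> (~~c -> b)): 1 > 0.27, so result = 0.27

0.27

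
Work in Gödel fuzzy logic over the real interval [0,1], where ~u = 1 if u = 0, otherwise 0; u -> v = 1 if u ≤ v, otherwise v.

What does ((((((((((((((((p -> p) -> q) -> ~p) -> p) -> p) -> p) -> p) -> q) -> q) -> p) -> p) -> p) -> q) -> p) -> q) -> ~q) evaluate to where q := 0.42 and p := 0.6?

0.00

(p -> p): 0.6 ≤ 0.6, so result = 1
((p -> p) -> q): 1 > 0.42, so result = 0.42
~p: Gödel ¬ of 0.6 = 0 (operand ≠ 0)
(((p -> p) -> q) -> ~p): 0.42 > 0, so result = 0
((((p -> p) -> q) -> ~p) -> p): 0 ≤ 0.6, so result = 1
(((((p -> p) -> q) -> ~p) -> p) -> p): 1 > 0.6, so result = 0.6
((((((p -> p) -> q) -> ~p) -> p) -> p) -> p): 0.6 ≤ 0.6, so result = 1
(((((((p -> p) -> q) -> ~p) -> p) -> p) -> p) -> p): 1 > 0.6, so result = 0.6
((((((((p -> p) -> q) -> ~p) -> p) -> p) -> p) -> p) -> q): 0.6 > 0.42, so result = 0.42
(((((((((p -> p) -> q) -> ~p) -> p) -> p) -> p) -> p) -> q) -> q): 0.42 ≤ 0.42, so result = 1
((((((((((p -> p) -> q) -> ~p) -> p) -> p) -> p) -> p) -> q) -> q) -> p): 1 > 0.6, so result = 0.6
(((((((((((p -> p) -> q) -> ~p) -> p) -> p) -> p) -> p) -> q) -> q) -> p) -> p): 0.6 ≤ 0.6, so result = 1
((((((((((((p -> p) -> q) -> ~p) -> p) -> p) -> p) -> p) -> q) -> q) -> p) -> p) -> p): 1 > 0.6, so result = 0.6
(((((((((((((p -> p) -> q) -> ~p) -> p) -> p) -> p) -> p) -> q) -> q) -> p) -> p) -> p) -> q): 0.6 > 0.42, so result = 0.42
((((((((((((((p -> p) -> q) -> ~p) -> p) -> p) -> p) -> p) -> q) -> q) -> p) -> p) -> p) -> q) -> p): 0.42 ≤ 0.6, so result = 1
(((((((((((((((p -> p) -> q) -> ~p) -> p) -> p) -> p) -> p) -> q) -> q) -> p) -> p) -> p) -> q) -> p) -> q): 1 > 0.42, so result = 0.42
~q: Gödel ¬ of 0.42 = 0 (operand ≠ 0)
((((((((((((((((p -> p) -> q) -> ~p) -> p) -> p) -> p) -> p) -> q) -> q) -> p) -> p) -> p) -> q) -> p) -> q) -> ~q): 0.42 > 0, so result = 0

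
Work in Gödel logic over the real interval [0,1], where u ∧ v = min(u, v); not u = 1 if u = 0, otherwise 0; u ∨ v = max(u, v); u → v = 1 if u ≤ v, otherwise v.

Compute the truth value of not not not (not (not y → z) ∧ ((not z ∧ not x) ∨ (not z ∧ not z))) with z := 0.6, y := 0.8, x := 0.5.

not y: Gödel ¬ of 0.8 = 0 (operand ≠ 0)
(not y → z): 0 ≤ 0.6, so result = 1
not (not y → z): Gödel ¬ of 1 = 0 (operand ≠ 0)
not z: Gödel ¬ of 0.6 = 0 (operand ≠ 0)
not x: Gödel ¬ of 0.5 = 0 (operand ≠ 0)
(not z ∧ not x) = min(0, 0) = 0
not z: Gödel ¬ of 0.6 = 0 (operand ≠ 0)
not z: Gödel ¬ of 0.6 = 0 (operand ≠ 0)
(not z ∧ not z) = min(0, 0) = 0
((not z ∧ not x) ∨ (not z ∧ not z)) = max(0, 0) = 0
(not (not y → z) ∧ ((not z ∧ not x) ∨ (not z ∧ not z))) = min(0, 0) = 0
not (not (not y → z) ∧ ((not z ∧ not x) ∨ (not z ∧ not z))): Gödel ¬ of 0 = 1 (operand is 0)
not not (not (not y → z) ∧ ((not z ∧ not x) ∨ (not z ∧ not z))): Gödel ¬ of 1 = 0 (operand ≠ 0)
not not not (not (not y → z) ∧ ((not z ∧ not x) ∨ (not z ∧ not z))): Gödel ¬ of 0 = 1 (operand is 0)

1.00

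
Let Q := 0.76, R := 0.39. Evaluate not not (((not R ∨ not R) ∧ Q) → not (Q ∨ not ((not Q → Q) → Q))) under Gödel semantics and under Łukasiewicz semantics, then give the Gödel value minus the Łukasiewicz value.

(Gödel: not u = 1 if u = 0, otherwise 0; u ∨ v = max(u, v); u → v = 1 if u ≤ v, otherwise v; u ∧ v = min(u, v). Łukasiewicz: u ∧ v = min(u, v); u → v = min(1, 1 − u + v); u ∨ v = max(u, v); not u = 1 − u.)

0.37

Gödel evaluation:
  not R: Gödel ¬ of 0.39 = 0 (operand ≠ 0)
  not R: Gödel ¬ of 0.39 = 0 (operand ≠ 0)
  (not R ∨ not R) = max(0, 0) = 0
  ((not R ∨ not R) ∧ Q) = min(0, 0.76) = 0
  not Q: Gödel ¬ of 0.76 = 0 (operand ≠ 0)
  (not Q → Q): 0 ≤ 0.76, so result = 1
  ((not Q → Q) → Q): 1 > 0.76, so result = 0.76
  not ((not Q → Q) → Q): Gödel ¬ of 0.76 = 0 (operand ≠ 0)
  (Q ∨ not ((not Q → Q) → Q)) = max(0.76, 0) = 0.76
  not (Q ∨ not ((not Q → Q) → Q)): Gödel ¬ of 0.76 = 0 (operand ≠ 0)
  (((not R ∨ not R) ∧ Q) → not (Q ∨ not ((not Q → Q) → Q))): 0 ≤ 0, so result = 1
  not (((not R ∨ not R) ∧ Q) → not (Q ∨ not ((not Q → Q) → Q))): Gödel ¬ of 1 = 0 (operand ≠ 0)
  not not (((not R ∨ not R) ∧ Q) → not (Q ∨ not ((not Q → Q) → Q))): Gödel ¬ of 0 = 1 (operand is 0)
  Gödel value = 1
Łukasiewicz evaluation:
  not R: Łukasiewicz ¬ gives 1 − 0.39 = 0.61
  not R: Łukasiewicz ¬ gives 1 − 0.39 = 0.61
  (not R ∨ not R) = max(0.61, 0.61) = 0.61
  ((not R ∨ not R) ∧ Q) = min(0.61, 0.76) = 0.61
  not Q: Łukasiewicz ¬ gives 1 − 0.76 = 0.24
  (not Q → Q): min(1, 1 − 0.24 + 0.76) = 1
  ((not Q → Q) → Q): min(1, 1 − 1 + 0.76) = 0.76
  not ((not Q → Q) → Q): Łukasiewicz ¬ gives 1 − 0.76 = 0.24
  (Q ∨ not ((not Q → Q) → Q)) = max(0.76, 0.24) = 0.76
  not (Q ∨ not ((not Q → Q) → Q)): Łukasiewicz ¬ gives 1 − 0.76 = 0.24
  (((not R ∨ not R) ∧ Q) → not (Q ∨ not ((not Q → Q) → Q))): min(1, 1 − 0.61 + 0.24) = 0.63
  not (((not R ∨ not R) ∧ Q) → not (Q ∨ not ((not Q → Q) → Q))): Łukasiewicz ¬ gives 1 − 0.63 = 0.37
  not not (((not R ∨ not R) ∧ Q) → not (Q ∨ not ((not Q → Q) → Q))): Łukasiewicz ¬ gives 1 − 0.37 = 0.63
  Łukasiewicz value = 0.63
Difference: 1 − 0.63 = 0.37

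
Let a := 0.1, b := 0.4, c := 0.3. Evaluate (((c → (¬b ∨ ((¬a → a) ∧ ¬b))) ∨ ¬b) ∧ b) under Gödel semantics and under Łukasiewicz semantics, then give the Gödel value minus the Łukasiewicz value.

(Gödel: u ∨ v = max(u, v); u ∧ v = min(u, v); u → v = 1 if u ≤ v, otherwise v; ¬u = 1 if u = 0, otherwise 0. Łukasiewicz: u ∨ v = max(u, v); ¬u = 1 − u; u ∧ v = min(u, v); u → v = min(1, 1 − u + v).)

-0.40

Gödel evaluation:
  ¬b: Gödel ¬ of 0.4 = 0 (operand ≠ 0)
  ¬a: Gödel ¬ of 0.1 = 0 (operand ≠ 0)
  (¬a → a): 0 ≤ 0.1, so result = 1
  ¬b: Gödel ¬ of 0.4 = 0 (operand ≠ 0)
  ((¬a → a) ∧ ¬b) = min(1, 0) = 0
  (¬b ∨ ((¬a → a) ∧ ¬b)) = max(0, 0) = 0
  (c → (¬b ∨ ((¬a → a) ∧ ¬b))): 0.3 > 0, so result = 0
  ¬b: Gödel ¬ of 0.4 = 0 (operand ≠ 0)
  ((c → (¬b ∨ ((¬a → a) ∧ ¬b))) ∨ ¬b) = max(0, 0) = 0
  (((c → (¬b ∨ ((¬a → a) ∧ ¬b))) ∨ ¬b) ∧ b) = min(0, 0.4) = 0
  Gödel value = 0
Łukasiewicz evaluation:
  ¬b: Łukasiewicz ¬ gives 1 − 0.4 = 0.6
  ¬a: Łukasiewicz ¬ gives 1 − 0.1 = 0.9
  (¬a → a): min(1, 1 − 0.9 + 0.1) = 0.2
  ¬b: Łukasiewicz ¬ gives 1 − 0.4 = 0.6
  ((¬a → a) ∧ ¬b) = min(0.2, 0.6) = 0.2
  (¬b ∨ ((¬a → a) ∧ ¬b)) = max(0.6, 0.2) = 0.6
  (c → (¬b ∨ ((¬a → a) ∧ ¬b))): min(1, 1 − 0.3 + 0.6) = 1
  ¬b: Łukasiewicz ¬ gives 1 − 0.4 = 0.6
  ((c → (¬b ∨ ((¬a → a) ∧ ¬b))) ∨ ¬b) = max(1, 0.6) = 1
  (((c → (¬b ∨ ((¬a → a) ∧ ¬b))) ∨ ¬b) ∧ b) = min(1, 0.4) = 0.4
  Łukasiewicz value = 0.4
Difference: 0 − 0.4 = -0.40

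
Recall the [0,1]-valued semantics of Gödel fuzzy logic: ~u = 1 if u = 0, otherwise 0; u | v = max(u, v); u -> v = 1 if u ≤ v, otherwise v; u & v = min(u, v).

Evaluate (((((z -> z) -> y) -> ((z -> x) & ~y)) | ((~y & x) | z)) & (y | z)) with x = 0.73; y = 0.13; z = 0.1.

(z -> z): 0.1 ≤ 0.1, so result = 1
((z -> z) -> y): 1 > 0.13, so result = 0.13
(z -> x): 0.1 ≤ 0.73, so result = 1
~y: Gödel ¬ of 0.13 = 0 (operand ≠ 0)
((z -> x) & ~y) = min(1, 0) = 0
(((z -> z) -> y) -> ((z -> x) & ~y)): 0.13 > 0, so result = 0
~y: Gödel ¬ of 0.13 = 0 (operand ≠ 0)
(~y & x) = min(0, 0.73) = 0
((~y & x) | z) = max(0, 0.1) = 0.1
((((z -> z) -> y) -> ((z -> x) & ~y)) | ((~y & x) | z)) = max(0, 0.1) = 0.1
(y | z) = max(0.13, 0.1) = 0.13
(((((z -> z) -> y) -> ((z -> x) & ~y)) | ((~y & x) | z)) & (y | z)) = min(0.1, 0.13) = 0.1

0.10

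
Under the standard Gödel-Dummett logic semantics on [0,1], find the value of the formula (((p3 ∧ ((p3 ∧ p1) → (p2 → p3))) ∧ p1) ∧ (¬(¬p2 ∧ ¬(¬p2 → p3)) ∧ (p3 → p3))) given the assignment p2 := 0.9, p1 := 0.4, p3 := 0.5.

(p3 ∧ p1) = min(0.5, 0.4) = 0.4
(p2 → p3): 0.9 > 0.5, so result = 0.5
((p3 ∧ p1) → (p2 → p3)): 0.4 ≤ 0.5, so result = 1
(p3 ∧ ((p3 ∧ p1) → (p2 → p3))) = min(0.5, 1) = 0.5
((p3 ∧ ((p3 ∧ p1) → (p2 → p3))) ∧ p1) = min(0.5, 0.4) = 0.4
¬p2: Gödel ¬ of 0.9 = 0 (operand ≠ 0)
¬p2: Gödel ¬ of 0.9 = 0 (operand ≠ 0)
(¬p2 → p3): 0 ≤ 0.5, so result = 1
¬(¬p2 → p3): Gödel ¬ of 1 = 0 (operand ≠ 0)
(¬p2 ∧ ¬(¬p2 → p3)) = min(0, 0) = 0
¬(¬p2 ∧ ¬(¬p2 → p3)): Gödel ¬ of 0 = 1 (operand is 0)
(p3 → p3): 0.5 ≤ 0.5, so result = 1
(¬(¬p2 ∧ ¬(¬p2 → p3)) ∧ (p3 → p3)) = min(1, 1) = 1
(((p3 ∧ ((p3 ∧ p1) → (p2 → p3))) ∧ p1) ∧ (¬(¬p2 ∧ ¬(¬p2 → p3)) ∧ (p3 → p3))) = min(0.4, 1) = 0.4

0.40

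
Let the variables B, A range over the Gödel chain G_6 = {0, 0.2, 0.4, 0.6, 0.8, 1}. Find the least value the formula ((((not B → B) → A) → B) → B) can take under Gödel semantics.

The minimum is attained at B = 0.2, A = 0:
  not B: Gödel ¬ of 0.2 = 0 (operand ≠ 0)
  (not B → B): 0 ≤ 0.2, so result = 1
  ((not B → B) → A): 1 > 0, so result = 0
  (((not B → B) → A) → B): 0 ≤ 0.2, so result = 1
  ((((not B → B) → A) → B) → B): 1 > 0.2, so result = 0.2
Checking all 36 assignments confirms none give a value below 0.20.

0.20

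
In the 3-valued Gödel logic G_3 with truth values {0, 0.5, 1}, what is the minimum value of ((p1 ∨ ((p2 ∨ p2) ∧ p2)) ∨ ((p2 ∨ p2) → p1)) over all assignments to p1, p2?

The minimum is attained at p1 = 0, p2 = 0.5:
  (p2 ∨ p2) = max(0.5, 0.5) = 0.5
  ((p2 ∨ p2) ∧ p2) = min(0.5, 0.5) = 0.5
  (p1 ∨ ((p2 ∨ p2) ∧ p2)) = max(0, 0.5) = 0.5
  (p2 ∨ p2) = max(0.5, 0.5) = 0.5
  ((p2 ∨ p2) → p1): 0.5 > 0, so result = 0
  ((p1 ∨ ((p2 ∨ p2) ∧ p2)) ∨ ((p2 ∨ p2) → p1)) = max(0.5, 0) = 0.5
Checking all 9 assignments confirms none give a value below 0.50.

0.50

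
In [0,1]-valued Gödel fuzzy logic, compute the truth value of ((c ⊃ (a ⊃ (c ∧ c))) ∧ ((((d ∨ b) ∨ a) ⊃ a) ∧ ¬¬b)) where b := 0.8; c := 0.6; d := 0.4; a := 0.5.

0.50

(c ∧ c) = min(0.6, 0.6) = 0.6
(a ⊃ (c ∧ c)): 0.5 ≤ 0.6, so result = 1
(c ⊃ (a ⊃ (c ∧ c))): 0.6 ≤ 1, so result = 1
(d ∨ b) = max(0.4, 0.8) = 0.8
((d ∨ b) ∨ a) = max(0.8, 0.5) = 0.8
(((d ∨ b) ∨ a) ⊃ a): 0.8 > 0.5, so result = 0.5
¬b: Gödel ¬ of 0.8 = 0 (operand ≠ 0)
¬¬b: Gödel ¬ of 0 = 1 (operand is 0)
((((d ∨ b) ∨ a) ⊃ a) ∧ ¬¬b) = min(0.5, 1) = 0.5
((c ⊃ (a ⊃ (c ∧ c))) ∧ ((((d ∨ b) ∨ a) ⊃ a) ∧ ¬¬b)) = min(1, 0.5) = 0.5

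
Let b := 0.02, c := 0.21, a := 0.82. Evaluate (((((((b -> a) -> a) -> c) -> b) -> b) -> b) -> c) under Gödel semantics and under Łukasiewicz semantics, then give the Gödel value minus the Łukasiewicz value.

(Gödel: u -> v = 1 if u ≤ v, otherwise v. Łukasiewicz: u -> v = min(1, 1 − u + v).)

Gödel evaluation:
  (b -> a): 0.02 ≤ 0.82, so result = 1
  ((b -> a) -> a): 1 > 0.82, so result = 0.82
  (((b -> a) -> a) -> c): 0.82 > 0.21, so result = 0.21
  ((((b -> a) -> a) -> c) -> b): 0.21 > 0.02, so result = 0.02
  (((((b -> a) -> a) -> c) -> b) -> b): 0.02 ≤ 0.02, so result = 1
  ((((((b -> a) -> a) -> c) -> b) -> b) -> b): 1 > 0.02, so result = 0.02
  (((((((b -> a) -> a) -> c) -> b) -> b) -> b) -> c): 0.02 ≤ 0.21, so result = 1
  Gödel value = 1
Łukasiewicz evaluation:
  (b -> a): min(1, 1 − 0.02 + 0.82) = 1
  ((b -> a) -> a): min(1, 1 − 1 + 0.82) = 0.82
  (((b -> a) -> a) -> c): min(1, 1 − 0.82 + 0.21) = 0.39
  ((((b -> a) -> a) -> c) -> b): min(1, 1 − 0.39 + 0.02) = 0.63
  (((((b -> a) -> a) -> c) -> b) -> b): min(1, 1 − 0.63 + 0.02) = 0.39
  ((((((b -> a) -> a) -> c) -> b) -> b) -> b): min(1, 1 − 0.39 + 0.02) = 0.63
  (((((((b -> a) -> a) -> c) -> b) -> b) -> b) -> c): min(1, 1 − 0.63 + 0.21) = 0.58
  Łukasiewicz value = 0.58
Difference: 1 − 0.58 = 0.42

0.42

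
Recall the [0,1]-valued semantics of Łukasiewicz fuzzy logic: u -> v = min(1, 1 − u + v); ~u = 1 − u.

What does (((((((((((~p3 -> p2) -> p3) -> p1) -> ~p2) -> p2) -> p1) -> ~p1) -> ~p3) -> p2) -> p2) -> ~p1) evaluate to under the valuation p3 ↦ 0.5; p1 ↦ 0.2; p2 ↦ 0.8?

1.00

~p3: Łukasiewicz ¬ gives 1 − 0.5 = 0.5
(~p3 -> p2): min(1, 1 − 0.5 + 0.8) = 1
((~p3 -> p2) -> p3): min(1, 1 − 1 + 0.5) = 0.5
(((~p3 -> p2) -> p3) -> p1): min(1, 1 − 0.5 + 0.2) = 0.7
~p2: Łukasiewicz ¬ gives 1 − 0.8 = 0.2
((((~p3 -> p2) -> p3) -> p1) -> ~p2): min(1, 1 − 0.7 + 0.2) = 0.5
(((((~p3 -> p2) -> p3) -> p1) -> ~p2) -> p2): min(1, 1 − 0.5 + 0.8) = 1
((((((~p3 -> p2) -> p3) -> p1) -> ~p2) -> p2) -> p1): min(1, 1 − 1 + 0.2) = 0.2
~p1: Łukasiewicz ¬ gives 1 − 0.2 = 0.8
(((((((~p3 -> p2) -> p3) -> p1) -> ~p2) -> p2) -> p1) -> ~p1): min(1, 1 − 0.2 + 0.8) = 1
~p3: Łukasiewicz ¬ gives 1 − 0.5 = 0.5
((((((((~p3 -> p2) -> p3) -> p1) -> ~p2) -> p2) -> p1) -> ~p1) -> ~p3): min(1, 1 − 1 + 0.5) = 0.5
(((((((((~p3 -> p2) -> p3) -> p1) -> ~p2) -> p2) -> p1) -> ~p1) -> ~p3) -> p2): min(1, 1 − 0.5 + 0.8) = 1
((((((((((~p3 -> p2) -> p3) -> p1) -> ~p2) -> p2) -> p1) -> ~p1) -> ~p3) -> p2) -> p2): min(1, 1 − 1 + 0.8) = 0.8
~p1: Łukasiewicz ¬ gives 1 − 0.2 = 0.8
(((((((((((~p3 -> p2) -> p3) -> p1) -> ~p2) -> p2) -> p1) -> ~p1) -> ~p3) -> p2) -> p2) -> ~p1): min(1, 1 − 0.8 + 0.8) = 1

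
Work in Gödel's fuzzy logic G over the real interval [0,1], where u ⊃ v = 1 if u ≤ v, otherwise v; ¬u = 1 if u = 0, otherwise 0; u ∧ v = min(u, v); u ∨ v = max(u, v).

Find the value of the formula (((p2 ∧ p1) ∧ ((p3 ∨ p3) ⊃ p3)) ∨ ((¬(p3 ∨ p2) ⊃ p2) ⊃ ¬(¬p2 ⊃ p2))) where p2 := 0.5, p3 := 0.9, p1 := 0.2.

(p2 ∧ p1) = min(0.5, 0.2) = 0.2
(p3 ∨ p3) = max(0.9, 0.9) = 0.9
((p3 ∨ p3) ⊃ p3): 0.9 ≤ 0.9, so result = 1
((p2 ∧ p1) ∧ ((p3 ∨ p3) ⊃ p3)) = min(0.2, 1) = 0.2
(p3 ∨ p2) = max(0.9, 0.5) = 0.9
¬(p3 ∨ p2): Gödel ¬ of 0.9 = 0 (operand ≠ 0)
(¬(p3 ∨ p2) ⊃ p2): 0 ≤ 0.5, so result = 1
¬p2: Gödel ¬ of 0.5 = 0 (operand ≠ 0)
(¬p2 ⊃ p2): 0 ≤ 0.5, so result = 1
¬(¬p2 ⊃ p2): Gödel ¬ of 1 = 0 (operand ≠ 0)
((¬(p3 ∨ p2) ⊃ p2) ⊃ ¬(¬p2 ⊃ p2)): 1 > 0, so result = 0
(((p2 ∧ p1) ∧ ((p3 ∨ p3) ⊃ p3)) ∨ ((¬(p3 ∨ p2) ⊃ p2) ⊃ ¬(¬p2 ⊃ p2))) = max(0.2, 0) = 0.2

0.20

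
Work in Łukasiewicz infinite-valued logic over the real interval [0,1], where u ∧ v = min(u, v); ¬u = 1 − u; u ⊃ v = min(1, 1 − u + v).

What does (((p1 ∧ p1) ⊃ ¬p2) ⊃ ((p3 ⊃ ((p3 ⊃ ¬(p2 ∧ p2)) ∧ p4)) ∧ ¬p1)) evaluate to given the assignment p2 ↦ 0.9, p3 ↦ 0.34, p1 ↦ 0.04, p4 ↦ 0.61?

(p1 ∧ p1) = min(0.04, 0.04) = 0.04
¬p2: Łukasiewicz ¬ gives 1 − 0.9 = 0.1
((p1 ∧ p1) ⊃ ¬p2): min(1, 1 − 0.04 + 0.1) = 1
(p2 ∧ p2) = min(0.9, 0.9) = 0.9
¬(p2 ∧ p2): Łukasiewicz ¬ gives 1 − 0.9 = 0.1
(p3 ⊃ ¬(p2 ∧ p2)): min(1, 1 − 0.34 + 0.1) = 0.76
((p3 ⊃ ¬(p2 ∧ p2)) ∧ p4) = min(0.76, 0.61) = 0.61
(p3 ⊃ ((p3 ⊃ ¬(p2 ∧ p2)) ∧ p4)): min(1, 1 − 0.34 + 0.61) = 1
¬p1: Łukasiewicz ¬ gives 1 − 0.04 = 0.96
((p3 ⊃ ((p3 ⊃ ¬(p2 ∧ p2)) ∧ p4)) ∧ ¬p1) = min(1, 0.96) = 0.96
(((p1 ∧ p1) ⊃ ¬p2) ⊃ ((p3 ⊃ ((p3 ⊃ ¬(p2 ∧ p2)) ∧ p4)) ∧ ¬p1)): min(1, 1 − 1 + 0.96) = 0.96

0.96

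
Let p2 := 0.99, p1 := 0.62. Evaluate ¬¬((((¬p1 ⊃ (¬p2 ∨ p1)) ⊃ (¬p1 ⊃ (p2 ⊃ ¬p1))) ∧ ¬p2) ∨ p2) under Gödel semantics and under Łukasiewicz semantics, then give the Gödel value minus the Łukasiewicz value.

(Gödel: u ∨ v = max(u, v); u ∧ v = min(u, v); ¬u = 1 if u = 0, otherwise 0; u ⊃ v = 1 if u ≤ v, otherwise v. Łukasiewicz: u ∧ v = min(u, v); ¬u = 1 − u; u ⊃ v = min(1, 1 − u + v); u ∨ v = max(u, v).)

0.01

Gödel evaluation:
  ¬p1: Gödel ¬ of 0.62 = 0 (operand ≠ 0)
  ¬p2: Gödel ¬ of 0.99 = 0 (operand ≠ 0)
  (¬p2 ∨ p1) = max(0, 0.62) = 0.62
  (¬p1 ⊃ (¬p2 ∨ p1)): 0 ≤ 0.62, so result = 1
  ¬p1: Gödel ¬ of 0.62 = 0 (operand ≠ 0)
  ¬p1: Gödel ¬ of 0.62 = 0 (operand ≠ 0)
  (p2 ⊃ ¬p1): 0.99 > 0, so result = 0
  (¬p1 ⊃ (p2 ⊃ ¬p1)): 0 ≤ 0, so result = 1
  ((¬p1 ⊃ (¬p2 ∨ p1)) ⊃ (¬p1 ⊃ (p2 ⊃ ¬p1))): 1 ≤ 1, so result = 1
  ¬p2: Gödel ¬ of 0.99 = 0 (operand ≠ 0)
  (((¬p1 ⊃ (¬p2 ∨ p1)) ⊃ (¬p1 ⊃ (p2 ⊃ ¬p1))) ∧ ¬p2) = min(1, 0) = 0
  ((((¬p1 ⊃ (¬p2 ∨ p1)) ⊃ (¬p1 ⊃ (p2 ⊃ ¬p1))) ∧ ¬p2) ∨ p2) = max(0, 0.99) = 0.99
  ¬((((¬p1 ⊃ (¬p2 ∨ p1)) ⊃ (¬p1 ⊃ (p2 ⊃ ¬p1))) ∧ ¬p2) ∨ p2): Gödel ¬ of 0.99 = 0 (operand ≠ 0)
  ¬¬((((¬p1 ⊃ (¬p2 ∨ p1)) ⊃ (¬p1 ⊃ (p2 ⊃ ¬p1))) ∧ ¬p2) ∨ p2): Gödel ¬ of 0 = 1 (operand is 0)
  Gödel value = 1
Łukasiewicz evaluation:
  ¬p1: Łukasiewicz ¬ gives 1 − 0.62 = 0.38
  ¬p2: Łukasiewicz ¬ gives 1 − 0.99 = 0.01
  (¬p2 ∨ p1) = max(0.01, 0.62) = 0.62
  (¬p1 ⊃ (¬p2 ∨ p1)): min(1, 1 − 0.38 + 0.62) = 1
  ¬p1: Łukasiewicz ¬ gives 1 − 0.62 = 0.38
  ¬p1: Łukasiewicz ¬ gives 1 − 0.62 = 0.38
  (p2 ⊃ ¬p1): min(1, 1 − 0.99 + 0.38) = 0.39
  (¬p1 ⊃ (p2 ⊃ ¬p1)): min(1, 1 − 0.38 + 0.39) = 1
  ((¬p1 ⊃ (¬p2 ∨ p1)) ⊃ (¬p1 ⊃ (p2 ⊃ ¬p1))): min(1, 1 − 1 + 1) = 1
  ¬p2: Łukasiewicz ¬ gives 1 − 0.99 = 0.01
  (((¬p1 ⊃ (¬p2 ∨ p1)) ⊃ (¬p1 ⊃ (p2 ⊃ ¬p1))) ∧ ¬p2) = min(1, 0.01) = 0.01
  ((((¬p1 ⊃ (¬p2 ∨ p1)) ⊃ (¬p1 ⊃ (p2 ⊃ ¬p1))) ∧ ¬p2) ∨ p2) = max(0.01, 0.99) = 0.99
  ¬((((¬p1 ⊃ (¬p2 ∨ p1)) ⊃ (¬p1 ⊃ (p2 ⊃ ¬p1))) ∧ ¬p2) ∨ p2): Łukasiewicz ¬ gives 1 − 0.99 = 0.01
  ¬¬((((¬p1 ⊃ (¬p2 ∨ p1)) ⊃ (¬p1 ⊃ (p2 ⊃ ¬p1))) ∧ ¬p2) ∨ p2): Łukasiewicz ¬ gives 1 − 0.01 = 0.99
  Łukasiewicz value = 0.99
Difference: 1 − 0.99 = 0.01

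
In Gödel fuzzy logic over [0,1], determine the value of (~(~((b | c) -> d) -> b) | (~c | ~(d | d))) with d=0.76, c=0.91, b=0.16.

0.00

(b | c) = max(0.16, 0.91) = 0.91
((b | c) -> d): 0.91 > 0.76, so result = 0.76
~((b | c) -> d): Gödel ¬ of 0.76 = 0 (operand ≠ 0)
(~((b | c) -> d) -> b): 0 ≤ 0.16, so result = 1
~(~((b | c) -> d) -> b): Gödel ¬ of 1 = 0 (operand ≠ 0)
~c: Gödel ¬ of 0.91 = 0 (operand ≠ 0)
(d | d) = max(0.76, 0.76) = 0.76
~(d | d): Gödel ¬ of 0.76 = 0 (operand ≠ 0)
(~c | ~(d | d)) = max(0, 0) = 0
(~(~((b | c) -> d) -> b) | (~c | ~(d | d))) = max(0, 0) = 0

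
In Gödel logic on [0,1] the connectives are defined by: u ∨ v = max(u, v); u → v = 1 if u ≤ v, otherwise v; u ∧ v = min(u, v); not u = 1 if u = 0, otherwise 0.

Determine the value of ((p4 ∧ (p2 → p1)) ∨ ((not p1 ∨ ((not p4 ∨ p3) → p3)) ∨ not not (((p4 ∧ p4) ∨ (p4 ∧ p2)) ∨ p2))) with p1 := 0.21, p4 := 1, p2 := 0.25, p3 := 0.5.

(p2 → p1): 0.25 > 0.21, so result = 0.21
(p4 ∧ (p2 → p1)) = min(1, 0.21) = 0.21
not p1: Gödel ¬ of 0.21 = 0 (operand ≠ 0)
not p4: Gödel ¬ of 1 = 0 (operand ≠ 0)
(not p4 ∨ p3) = max(0, 0.5) = 0.5
((not p4 ∨ p3) → p3): 0.5 ≤ 0.5, so result = 1
(not p1 ∨ ((not p4 ∨ p3) → p3)) = max(0, 1) = 1
(p4 ∧ p4) = min(1, 1) = 1
(p4 ∧ p2) = min(1, 0.25) = 0.25
((p4 ∧ p4) ∨ (p4 ∧ p2)) = max(1, 0.25) = 1
(((p4 ∧ p4) ∨ (p4 ∧ p2)) ∨ p2) = max(1, 0.25) = 1
not (((p4 ∧ p4) ∨ (p4 ∧ p2)) ∨ p2): Gödel ¬ of 1 = 0 (operand ≠ 0)
not not (((p4 ∧ p4) ∨ (p4 ∧ p2)) ∨ p2): Gödel ¬ of 0 = 1 (operand is 0)
((not p1 ∨ ((not p4 ∨ p3) → p3)) ∨ not not (((p4 ∧ p4) ∨ (p4 ∧ p2)) ∨ p2)) = max(1, 1) = 1
((p4 ∧ (p2 → p1)) ∨ ((not p1 ∨ ((not p4 ∨ p3) → p3)) ∨ not not (((p4 ∧ p4) ∨ (p4 ∧ p2)) ∨ p2))) = max(0.21, 1) = 1

1.00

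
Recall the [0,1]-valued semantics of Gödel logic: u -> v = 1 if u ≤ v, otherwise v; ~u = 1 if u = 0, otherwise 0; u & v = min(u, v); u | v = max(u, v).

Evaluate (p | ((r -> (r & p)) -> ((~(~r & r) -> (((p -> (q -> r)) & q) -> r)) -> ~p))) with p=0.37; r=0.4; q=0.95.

(r & p) = min(0.4, 0.37) = 0.37
(r -> (r & p)): 0.4 > 0.37, so result = 0.37
~r: Gödel ¬ of 0.4 = 0 (operand ≠ 0)
(~r & r) = min(0, 0.4) = 0
~(~r & r): Gödel ¬ of 0 = 1 (operand is 0)
(q -> r): 0.95 > 0.4, so result = 0.4
(p -> (q -> r)): 0.37 ≤ 0.4, so result = 1
((p -> (q -> r)) & q) = min(1, 0.95) = 0.95
(((p -> (q -> r)) & q) -> r): 0.95 > 0.4, so result = 0.4
(~(~r & r) -> (((p -> (q -> r)) & q) -> r)): 1 > 0.4, so result = 0.4
~p: Gödel ¬ of 0.37 = 0 (operand ≠ 0)
((~(~r & r) -> (((p -> (q -> r)) & q) -> r)) -> ~p): 0.4 > 0, so result = 0
((r -> (r & p)) -> ((~(~r & r) -> (((p -> (q -> r)) & q) -> r)) -> ~p)): 0.37 > 0, so result = 0
(p | ((r -> (r & p)) -> ((~(~r & r) -> (((p -> (q -> r)) & q) -> r)) -> ~p))) = max(0.37, 0) = 0.37

0.37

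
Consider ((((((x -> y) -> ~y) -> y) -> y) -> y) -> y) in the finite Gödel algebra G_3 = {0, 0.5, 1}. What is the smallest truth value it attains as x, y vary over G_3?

0.50

The minimum is attained at x = 0, y = 0.5:
  (x -> y): 0 ≤ 0.5, so result = 1
  ~y: Gödel ¬ of 0.5 = 0 (operand ≠ 0)
  ((x -> y) -> ~y): 1 > 0, so result = 0
  (((x -> y) -> ~y) -> y): 0 ≤ 0.5, so result = 1
  ((((x -> y) -> ~y) -> y) -> y): 1 > 0.5, so result = 0.5
  (((((x -> y) -> ~y) -> y) -> y) -> y): 0.5 ≤ 0.5, so result = 1
  ((((((x -> y) -> ~y) -> y) -> y) -> y) -> y): 1 > 0.5, so result = 0.5
Checking all 9 assignments confirms none give a value below 0.50.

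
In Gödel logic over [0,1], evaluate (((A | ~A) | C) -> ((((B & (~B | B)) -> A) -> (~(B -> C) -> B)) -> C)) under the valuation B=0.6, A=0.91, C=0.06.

~A: Gödel ¬ of 0.91 = 0 (operand ≠ 0)
(A | ~A) = max(0.91, 0) = 0.91
((A | ~A) | C) = max(0.91, 0.06) = 0.91
~B: Gödel ¬ of 0.6 = 0 (operand ≠ 0)
(~B | B) = max(0, 0.6) = 0.6
(B & (~B | B)) = min(0.6, 0.6) = 0.6
((B & (~B | B)) -> A): 0.6 ≤ 0.91, so result = 1
(B -> C): 0.6 > 0.06, so result = 0.06
~(B -> C): Gödel ¬ of 0.06 = 0 (operand ≠ 0)
(~(B -> C) -> B): 0 ≤ 0.6, so result = 1
(((B & (~B | B)) -> A) -> (~(B -> C) -> B)): 1 ≤ 1, so result = 1
((((B & (~B | B)) -> A) -> (~(B -> C) -> B)) -> C): 1 > 0.06, so result = 0.06
(((A | ~A) | C) -> ((((B & (~B | B)) -> A) -> (~(B -> C) -> B)) -> C)): 0.91 > 0.06, so result = 0.06

0.06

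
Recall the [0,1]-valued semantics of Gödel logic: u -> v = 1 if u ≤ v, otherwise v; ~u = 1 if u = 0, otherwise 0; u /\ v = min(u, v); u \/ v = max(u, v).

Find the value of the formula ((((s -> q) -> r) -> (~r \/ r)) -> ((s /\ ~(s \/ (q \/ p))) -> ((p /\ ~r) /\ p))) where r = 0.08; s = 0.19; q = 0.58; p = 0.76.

1.00

(s -> q): 0.19 ≤ 0.58, so result = 1
((s -> q) -> r): 1 > 0.08, so result = 0.08
~r: Gödel ¬ of 0.08 = 0 (operand ≠ 0)
(~r \/ r) = max(0, 0.08) = 0.08
(((s -> q) -> r) -> (~r \/ r)): 0.08 ≤ 0.08, so result = 1
(q \/ p) = max(0.58, 0.76) = 0.76
(s \/ (q \/ p)) = max(0.19, 0.76) = 0.76
~(s \/ (q \/ p)): Gödel ¬ of 0.76 = 0 (operand ≠ 0)
(s /\ ~(s \/ (q \/ p))) = min(0.19, 0) = 0
~r: Gödel ¬ of 0.08 = 0 (operand ≠ 0)
(p /\ ~r) = min(0.76, 0) = 0
((p /\ ~r) /\ p) = min(0, 0.76) = 0
((s /\ ~(s \/ (q \/ p))) -> ((p /\ ~r) /\ p)): 0 ≤ 0, so result = 1
((((s -> q) -> r) -> (~r \/ r)) -> ((s /\ ~(s \/ (q \/ p))) -> ((p /\ ~r) /\ p))): 1 ≤ 1, so result = 1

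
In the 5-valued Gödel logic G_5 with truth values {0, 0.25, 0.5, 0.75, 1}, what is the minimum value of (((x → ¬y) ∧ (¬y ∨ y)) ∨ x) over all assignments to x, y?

0.25

The minimum is attained at x = 0, y = 0.25:
  ¬y: Gödel ¬ of 0.25 = 0 (operand ≠ 0)
  (x → ¬y): 0 ≤ 0, so result = 1
  ¬y: Gödel ¬ of 0.25 = 0 (operand ≠ 0)
  (¬y ∨ y) = max(0, 0.25) = 0.25
  ((x → ¬y) ∧ (¬y ∨ y)) = min(1, 0.25) = 0.25
  (((x → ¬y) ∧ (¬y ∨ y)) ∨ x) = max(0.25, 0) = 0.25
Checking all 25 assignments confirms none give a value below 0.25.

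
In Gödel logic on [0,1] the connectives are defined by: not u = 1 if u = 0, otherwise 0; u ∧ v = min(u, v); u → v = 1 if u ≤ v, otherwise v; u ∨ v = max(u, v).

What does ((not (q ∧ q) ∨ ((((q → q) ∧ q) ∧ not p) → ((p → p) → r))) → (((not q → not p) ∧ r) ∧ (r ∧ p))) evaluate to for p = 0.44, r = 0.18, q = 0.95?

0.18

(q ∧ q) = min(0.95, 0.95) = 0.95
not (q ∧ q): Gödel ¬ of 0.95 = 0 (operand ≠ 0)
(q → q): 0.95 ≤ 0.95, so result = 1
((q → q) ∧ q) = min(1, 0.95) = 0.95
not p: Gödel ¬ of 0.44 = 0 (operand ≠ 0)
(((q → q) ∧ q) ∧ not p) = min(0.95, 0) = 0
(p → p): 0.44 ≤ 0.44, so result = 1
((p → p) → r): 1 > 0.18, so result = 0.18
((((q → q) ∧ q) ∧ not p) → ((p → p) → r)): 0 ≤ 0.18, so result = 1
(not (q ∧ q) ∨ ((((q → q) ∧ q) ∧ not p) → ((p → p) → r))) = max(0, 1) = 1
not q: Gödel ¬ of 0.95 = 0 (operand ≠ 0)
not p: Gödel ¬ of 0.44 = 0 (operand ≠ 0)
(not q → not p): 0 ≤ 0, so result = 1
((not q → not p) ∧ r) = min(1, 0.18) = 0.18
(r ∧ p) = min(0.18, 0.44) = 0.18
(((not q → not p) ∧ r) ∧ (r ∧ p)) = min(0.18, 0.18) = 0.18
((not (q ∧ q) ∨ ((((q → q) ∧ q) ∧ not p) → ((p → p) → r))) → (((not q → not p) ∧ r) ∧ (r ∧ p))): 1 > 0.18, so result = 0.18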